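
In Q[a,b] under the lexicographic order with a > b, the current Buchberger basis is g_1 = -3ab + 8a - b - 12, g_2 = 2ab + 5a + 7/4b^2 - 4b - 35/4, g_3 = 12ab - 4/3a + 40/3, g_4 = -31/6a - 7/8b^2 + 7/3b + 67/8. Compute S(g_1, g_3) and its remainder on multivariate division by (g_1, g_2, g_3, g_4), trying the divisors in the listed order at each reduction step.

S(g_1, g_3) = -23/9a + 1/3b + 26/9; remainder on division = 161/372b^2 - 229/279b - 1399/1116.

lcm(LM(g_1), LM(g_3)) = ab.
S = (lcm/LT(g_1))·g_1 − (lcm/LT(g_3))·g_3 = -23/9a + 1/3b + 26/9.
Reduce S modulo (g_1, g_2, g_3, g_4) in that order:
  leading term a: subtract (46/93)·g_4 from -23/9a + 1/3b + 26/9 → 161/372b^2 - 229/279b - 1399/1116
  leading term b^2: no divisor's leading term divides it; move 161/372b^2 to the remainder.
  leading term b: no divisor's leading term divides it; move -229/279b to the remainder.
  leading term 1: no divisor's leading term divides it; move -1399/1116 to the remainder.
The remainder 161/372b^2 - 229/279b - 1399/1116 is nonzero, so it would be added as the next basis element.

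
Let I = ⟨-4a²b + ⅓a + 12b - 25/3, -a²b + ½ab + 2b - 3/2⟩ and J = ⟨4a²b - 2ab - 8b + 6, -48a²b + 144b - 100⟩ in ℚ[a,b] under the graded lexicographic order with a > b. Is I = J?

No, the ideals differ.

Since reduced Gröbner bases are canonical representatives of ideals under a given ordering, it suffices to compute and compare them.
Buchberger on the first generating set:
f_1 = -4a²b + ⅓a + 12b - 25/3, LT = a²b.
f_2 = -a²b + ½ab + 2b - 3/2, LT = a²b.

S(f_1,f_2): lcm = a²b. S = ½ab - 1/12a - b + 7/12.
  reduce S modulo (f_1, f_2):
  remainder ½ab - 1/12a - b + 7/12 ≠ 0; add g_3 = ½ab - 1/12a - b + 7/12 to the basis.

S(f_1,g_3): lcm = a²b. S = ⅙a² + 2ab - 5/4a - 3b + 25/12.
  reduce S modulo (f_1, f_2, g_3):
  remainder ⅙a² - 11/12a + b - ¼ ≠ 0; add g_4 = ⅙a² - 11/12a + b - ¼ to the basis.

S(f_1,g_4): lcm = a²b. S = 11/2ab - 6b² - 1/12a - 3/2b + 25/12.
  reduce S modulo (f_1, f_2, g_3, g_4):
  remainder -6b² + ⅚a + 19/2b - 13/3 ≠ 0; add g_5 = -6b² + ⅚a + 19/2b - 13/3 to the basis.

The other S-polynomials (S(f_2,g_3), S(f_2,g_4), S(g_3,g_4), S(f_1,g_5), S(f_2,g_5), S(g_3,g_5), S(g_4,g_5)) all reduce to 0 modulo the current basis, so we have a Gröbner basis.
Inter-reduce: drop elements whose leading term is divisible by another's, tail-reduce, and make monic.
Reduced Gröbner basis: {a² - 11/2a + 6b - 3/2, ab - ⅙a - 2b + 7/6, b² - 5/36a - 19/12b + 13/18}.

Buchberger on the second generating set:
h_1 = 4a²b - 2ab - 8b + 6, LT = a²b.
h_2 = -48a²b + 144b - 100, LT = a²b.

S(h_1,h_2): lcm = a²b. S = -½ab + b - 7/12.
  reduce S modulo (h_1, h_2):
  remainder -½ab + b - 7/12 ≠ 0; add k_3 = -½ab + b - 7/12 to the basis.

S(h_1,k_3): lcm = a²b. S = 3/2ab - 7/6a - 2b + 3/2.
  reduce S modulo (h_1, h_2, k_3):
  remainder -7/6a + b - ¼ ≠ 0; add k_4 = -7/6a + b - ¼ to the basis.

S(h_1,k_4): lcm = a²b. S = 6/7ab² - 5/7ab - 2b + 3/2.
  reduce S modulo (h_1, h_2, k_3, k_4):
  remainder 12/7b² - 31/7b + 7/3 ≠ 0; add k_5 = 12/7b² - 31/7b + 7/3 to the basis.

The other S-polynomials (S(h_2,k_3), S(h_2,k_4), S(k_3,k_4), S(h_1,k_5), S(h_2,k_5), S(k_3,k_5), S(k_4,k_5)) all reduce to 0 modulo the current basis, so we have a Gröbner basis.
Inter-reduce: drop elements whose leading term is divisible by another's, tail-reduce, and make monic.
Reduced Gröbner basis: {b² - 31/12b + 49/36, a - 6/7b + 3/14}.

The bases are distinct; the ideals are different.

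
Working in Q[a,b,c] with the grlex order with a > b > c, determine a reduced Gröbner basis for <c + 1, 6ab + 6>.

Buchberger's algorithm terminates because the ascending chain of leading-term ideals stabilizes.

f_1 = c + 1, LT = c.
f_2 = 6ab + 6, LT = ab.

S(f_1,f_2): leading monomials are coprime, so the S-polynomial reduces to 0 (Buchberger's first criterion).
Every S-polynomial of the final basis reduces to 0, so we have a Gröbner basis.

G = {ab + 1, c + 1}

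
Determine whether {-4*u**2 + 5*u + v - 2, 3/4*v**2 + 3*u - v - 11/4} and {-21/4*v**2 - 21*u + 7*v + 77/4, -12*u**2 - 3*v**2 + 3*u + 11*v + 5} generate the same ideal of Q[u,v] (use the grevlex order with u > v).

Equality of ideals is decidable: compute both reduced Gröbner bases (unique for the ordering) and check whether they agree.
Buchberger on the first generating set:
f_1 = -4*u**2 + 5*u + v - 2, LT = u**2.
f_2 = 3/4*v**2 + 3*u - v - 11/4, LT = v**2.

S(f_1,f_2): leading monomials are coprime, so the S-polynomial reduces to 0 (Buchberger's first criterion).
Every S-polynomial of the final basis reduces to 0, so we have a Gröbner basis.
Inter-reduce: drop elements whose leading term is divisible by another's, tail-reduce, and make monic.
Reduced Gröbner basis: {u**2 - 5/4*u - 1/4*v + 1/2, v**2 + 4*u - 4/3*v - 11/3}.

Buchberger on the second generating set:
h_1 = -21/4*v**2 - 21*u + 7*v + 77/4, LT = v**2.
h_2 = -12*u**2 - 3*v**2 + 3*u + 11*v + 5, LT = u**2.

S(h_1,h_2): leading monomials are coprime, so the S-polynomial reduces to 0 (Buchberger's first criterion).
Every S-polynomial of the final basis reduces to 0, so we have a Gröbner basis.
Inter-reduce: drop elements whose leading term is divisible by another's, tail-reduce, and make monic.
Reduced Gröbner basis: {u**2 - 5/4*u - 7/12*v + 1/2, v**2 + 4*u - 4/3*v - 11/3}.

These differ, so the ideals are not equal.

No, the ideals differ.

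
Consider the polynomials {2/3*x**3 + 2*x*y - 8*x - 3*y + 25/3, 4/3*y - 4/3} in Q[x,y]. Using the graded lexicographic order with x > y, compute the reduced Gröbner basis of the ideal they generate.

f_1 = 2/3*x**3 + 2*x*y - 8*x - 3*y + 25/3, LT = x**3.
f_2 = 4/3*y - 4/3, LT = y.

The S-polynomials (S(f_1,f_2)) all reduce to 0 modulo the current basis, so we have a Gröbner basis.

G = {x**3 - 9*x + 8, y - 1}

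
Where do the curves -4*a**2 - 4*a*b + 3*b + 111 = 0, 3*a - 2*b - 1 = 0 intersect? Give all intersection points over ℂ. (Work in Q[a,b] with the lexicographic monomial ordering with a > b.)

{(-3, -5), (73/20, 199/40)}

Compute a lex Gröbner basis by Buchberger's algorithm.
f_1 = -4*a**2 - 4*a*b + 3*b + 111, LT = a**2.
f_2 = 3*a - 2*b - 1, LT = a.

S(f_1,f_2): lcm = a**2. S = 5/3*a*b + 1/3*a - 3/4*b - 111/4.
  reduce S modulo (f_1, f_2):
  remainder 10/9*b**2 + 1/36*b - 995/36 ≠ 0; add h_3 = 10/9*b**2 + 1/36*b - 995/36 to the basis.

The other S-polynomials (S(f_1,h_3), S(f_2,h_3)) all reduce to 0 modulo the current basis, so we have a Gröbner basis.
Inter-reduce: drop elements whose leading term is divisible by another's, tail-reduce, and make monic.
Reduced Gröbner basis: {a - 2/3*b - 1/3, b**2 + 1/40*b - 199/8}.

A lex Gröbner basis eliminates variables successively. Here b**2 + 1/40*b - 199/8 depends only on b, with roots {-5, 199/40}; lifting each root through the earlier basis elements recovers the full solutions.
  b = -5: the earlier basis element becomes a + 3 = 0, giving a = -3 — point (-3, -5).
  b = 199/40: the earlier basis element becomes a - 73/20 = 0, giving a = 73/20 — point (73/20, 199/40).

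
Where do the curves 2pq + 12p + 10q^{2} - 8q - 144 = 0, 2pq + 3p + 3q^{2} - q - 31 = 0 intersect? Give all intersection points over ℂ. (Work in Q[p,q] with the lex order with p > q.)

Compute a lex Gröbner basis by Buchberger's algorithm.
f_1 = 2pq + 12p + 10q^{2} - 8q - 144, LT = pq.
f_2 = 2pq + 3p + 3q^{2} - q - 31, LT = pq.

S(f_1,f_2): lcm = pq. S = \tfrac{9}{2}p + \tfrac{7}{2}q^{2} - \tfrac{7}{2}q - \tfrac{113}{2}.
  leading term p: no divisor's leading term divides it; move \tfrac{9}{2}p to the remainder.
  leading term q^{2}: no divisor's leading term divides it; move \tfrac{7}{2}q^{2} to the remainder.
  leading term q: no divisor's leading term divides it; move -\tfrac{7}{2}q to the remainder.
  leading term 1: no divisor's leading term divides it; move -\tfrac{113}{2} to the remainder.
  remainder \tfrac{9}{2}p + \tfrac{7}{2}q^{2} - \tfrac{7}{2}q - \tfrac{113}{2} ≠ 0; add h_3 = \tfrac{9}{2}p + \tfrac{7}{2}q^{2} - \tfrac{7}{2}q - \tfrac{113}{2} to the basis.

S(f_1,h_3): lcm = pq. S = 6p - \tfrac{7}{9}q^{3} + \tfrac{52}{9}q^{2} + \tfrac{77}{9}q - 72.
  leading term p: subtract (\tfrac{4}{3})·h_3 from 6p - \tfrac{7}{9}q^{3} + \tfrac{52}{9}q^{2} + \tfrac{77}{9}q - 72 → -\tfrac{7}{9}q^{3} + \tfrac{10}{9}q^{2} + \tfrac{119}{9}q + \tfrac{10}{3}
  leading term q^{3}: no divisor's leading term divides it; move -\tfrac{7}{9}q^{3} to the remainder.
  leading term q^{2}: no divisor's leading term divides it; move \tfrac{10}{9}q^{2} to the remainder.
  leading term q: no divisor's leading term divides it; move \tfrac{119}{9}q to the remainder.
  leading term 1: no divisor's leading term divides it; move \tfrac{10}{3} to the remainder.
  remainder -\tfrac{7}{9}q^{3} + \tfrac{10}{9}q^{2} + \tfrac{119}{9}q + \tfrac{10}{3} ≠ 0; add h_4 = -\tfrac{7}{9}q^{3} + \tfrac{10}{9}q^{2} + \tfrac{119}{9}q + \tfrac{10}{3} to the basis.

The other S-polynomials (S(f_2,h_3), S(f_1,h_4), S(f_2,h_4), S(h_3,h_4)) all reduce to 0 modulo the current basis, so we have a Gröbner basis.
Inter-reduce: drop elements whose leading term is divisible by another's, tail-reduce, and make monic.
Reduced Gröbner basis: {p + \tfrac{7}{9}q^{2} - \tfrac{7}{9}q - \tfrac{113}{9}, q^{3} - \tfrac{10}{7}q^{2} - 17q - \tfrac{30}{7}}.

Elimination: the polynomial q^{3} - \tfrac{10}{7}q^{2} - 17q - \tfrac{30}{7} lies in the elimination ideal for q, so q ∈ {5, -25/14 - sqrt(457)/14, -25/14 + sqrt(457)/14}. For each such q, the remaining basis elements (now univariate) give the rest of the solution.
  q = 5: the earlier basis element becomes p + 3 = 0, giving p = -3 — point (-3, 5).
  q = -25/14 - sqrt(457)/14: the earlier basis element becomes p - 433/63 + 16*sqrt(457)/63 = 0, giving p = 433/63 - 16*sqrt(457)/63 — point (433/63 - 16*sqrt(457)/63, -25/14 - sqrt(457)/14).
  q = -25/14 + sqrt(457)/14: the earlier basis element becomes p - 433/63 - 16*sqrt(457)/63 = 0, giving p = 16*sqrt(457)/63 + 433/63 — point (16*sqrt(457)/63 + 433/63, -25/14 + sqrt(457)/14).
Check: every point annihilates each of the original generators.

{(-3, 5), (433/63 - 16*sqrt(457)/63, -25/14 - sqrt(457)/14), (16*sqrt(457)/63 + 433/63, -25/14 + sqrt(457)/14)}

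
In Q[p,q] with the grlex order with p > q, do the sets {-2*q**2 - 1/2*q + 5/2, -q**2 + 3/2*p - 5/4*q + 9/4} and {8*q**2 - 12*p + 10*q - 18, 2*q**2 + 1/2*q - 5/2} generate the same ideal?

Since reduced Gröbner bases are canonical representatives of ideals under a given ordering, it suffices to compute and compare them.
Buchberger on the first generating set:
f_1 = -2*q**2 - 1/2*q + 5/2, LT = q**2.
f_2 = -q**2 + 3/2*p - 5/4*q + 9/4, LT = q**2.

S(f_1,f_2): lcm = q**2. S = 3/2*p - q + 1.
  reduce S modulo (f_1, f_2):
  remainder 3/2*p - q + 1 ≠ 0; add g_3 = 3/2*p - q + 1 to the basis.

The other S-polynomials (S(f_1,g_3), S(f_2,g_3)) all reduce to 0 modulo the current basis, so we have a Gröbner basis.
Inter-reduce: drop elements whose leading term is divisible by another's, tail-reduce, and make monic.
Reduced Gröbner basis: {q**2 + 1/4*q - 5/4, p - 2/3*q + 2/3}.

Buchberger on the second generating set:
h_1 = 8*q**2 - 12*p + 10*q - 18, LT = q**2.
h_2 = 2*q**2 + 1/2*q - 5/2, LT = q**2.

S(h_1,h_2): lcm = q**2. S = -3/2*p + q - 1.
  reduce S modulo (h_1, h_2):
  remainder -3/2*p + q - 1 ≠ 0; add k_3 = -3/2*p + q - 1 to the basis.

The other S-polynomials (S(h_1,k_3), S(h_2,k_3)) all reduce to 0 modulo the current basis, so we have a Gröbner basis.
Inter-reduce: drop elements whose leading term is divisible by another's, tail-reduce, and make monic.
Reduced Gröbner basis: {q**2 + 1/4*q - 5/4, p - 2/3*q + 2/3}.

The two bases agree; hence the ideals are identical.

Yes, the ideals are equal.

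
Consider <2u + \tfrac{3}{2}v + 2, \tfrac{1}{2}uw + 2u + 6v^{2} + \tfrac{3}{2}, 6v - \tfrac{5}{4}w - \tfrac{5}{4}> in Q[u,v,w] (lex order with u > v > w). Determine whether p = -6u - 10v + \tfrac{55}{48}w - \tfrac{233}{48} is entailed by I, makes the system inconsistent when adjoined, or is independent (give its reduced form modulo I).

First compute the reduced Gröbner basis of I by Buchberger's algorithm.
f_1 = 2u + \tfrac{3}{2}v + 2, LT = u.
f_2 = \tfrac{1}{2}uw + 2u + 6v^{2} + \tfrac{3}{2}, LT = uw.
f_3 = 6v - \tfrac{5}{4}w - \tfrac{5}{4}, LT = v.

S(f_1,f_2): lcm = uw. S = -4u - 12v^{2} + \tfrac{3}{4}vw + w - 3.
  reduce S modulo (f_1, f_2, f_3):
  remainder -\tfrac{35}{96}w^{2} + \tfrac{71}{96}w + \tfrac{53}{48} ≠ 0; add h_4 = -\tfrac{35}{96}w^{2} + \tfrac{71}{96}w + \tfrac{53}{48} to the basis.

The other S-polynomials (S(f_1,f_3), S(f_2,f_3), S(f_1,h_4), S(f_2,h_4), S(f_3,h_4)) all reduce to 0 modulo the current basis, so we have a Gröbner basis.
Inter-reduce: drop elements whose leading term is divisible by another's, tail-reduce, and make monic.
Reduced Gröbner basis: {u + \tfrac{5}{32}w + \tfrac{37}{32}, v - \tfrac{5}{24}w - \tfrac{5}{24}, w^{2} - \tfrac{71}{35}w - \tfrac{106}{35}}.
Label its elements g_1 = u + \tfrac{5}{32}w + \tfrac{37}{32}, g_2 = v - \tfrac{5}{24}w - \tfrac{5}{24}, g_3 = w^{2} - \tfrac{71}{35}w - \tfrac{106}{35}.

Reduce p = -6u - 10v + \tfrac{55}{48}w - \tfrac{233}{48} modulo G:
  leading term u: subtract (-6)·g_1 from -6u - 10v + \tfrac{55}{48}w - \tfrac{233}{48} → -10v + \tfrac{25}{12}w + \tfrac{25}{12}
  leading term v: subtract (-10)·g_2 from -10v + \tfrac{25}{12}w + \tfrac{25}{12} → 0
  normal form = 0.
Since the normal form is 0, p ∈ I.

-6u - 10v + \tfrac{55}{48}w - \tfrac{233}{48} lies in I (it reduces to 0).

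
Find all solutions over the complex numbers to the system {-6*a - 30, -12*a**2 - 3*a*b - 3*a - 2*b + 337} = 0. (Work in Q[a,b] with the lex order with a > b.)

{(-5, -4)}

Compute a lex Gröbner basis by Buchberger's algorithm.
f_1 = -6*a - 30, LT = a.
f_2 = -12*a**2 - 3*a*b - 3*a - 2*b + 337, LT = a**2.

S(f_1,f_2): lcm = a**2. S = -1/4*a*b + 19/4*a - 1/6*b + 337/12.
  reduce S modulo (f_1, f_2):
  remainder 13/12*b + 13/3 ≠ 0; add h_3 = 13/12*b + 13/3 to the basis.

The other S-polynomials (S(f_1,h_3), S(f_2,h_3)) all reduce to 0 modulo the current basis, so we have a Gröbner basis.
Inter-reduce: drop elements whose leading term is divisible by another's, tail-reduce, and make monic.
Reduced Gröbner basis: {a + 5, b + 4}.

A lex Gröbner basis eliminates variables successively. Here b + 4 depends only on b, with roots {-4}; lifting each root through the earlier basis elements recovers the full solutions.
  b = -4: the earlier basis element becomes a + 5 = 0, giving a = -5 — point (-5, -4).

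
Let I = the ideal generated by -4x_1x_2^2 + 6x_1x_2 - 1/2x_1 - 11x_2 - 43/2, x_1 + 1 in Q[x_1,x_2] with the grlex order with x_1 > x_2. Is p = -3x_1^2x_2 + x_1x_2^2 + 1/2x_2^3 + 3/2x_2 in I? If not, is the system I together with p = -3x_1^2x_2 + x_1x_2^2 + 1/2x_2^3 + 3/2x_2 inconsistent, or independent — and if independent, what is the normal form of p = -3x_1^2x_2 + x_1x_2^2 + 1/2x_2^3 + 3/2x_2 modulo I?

First compute the reduced Gröbner basis of I by Buchberger's algorithm.
f_1 = -4x_1x_2^2 + 6x_1x_2 - 1/2x_1 - 11x_2 - 43/2, LT = x_1x_2^2.
f_2 = x_1 + 1, LT = x_1.

S(f_1,f_2): lcm = x_1x_2^2. S = -3/2x_1x_2 - x_2^2 + 1/8x_1 + 11/4x_2 + 43/8.
  leading term x_1x_2: subtract (-3/2x_2)·f_2 from -3/2x_1x_2 - x_2^2 + 1/8x_1 + 11/4x_2 + 43/8 → -x_2^2 + 1/8x_1 + 17/4x_2 + 43/8
  leading term x_2^2: no divisor's leading term divides it; move -x_2^2 to the remainder.
  leading term x_1: subtract (1/8)·f_2 from 1/8x_1 + 17/4x_2 + 43/8 → 17/4x_2 + 21/4
  leading term x_2: no divisor's leading term divides it; move 17/4x_2 to the remainder.
  leading term 1: no divisor's leading term divides it; move 21/4 to the remainder.
  remainder -x_2^2 + 17/4x_2 + 21/4 ≠ 0; add h_3 = -x_2^2 + 17/4x_2 + 21/4 to the basis.

The other S-polynomials (S(f_1,h_3), S(f_2,h_3)) all reduce to 0 modulo the current basis, so we have a Gröbner basis.
Inter-reduce: drop elements whose leading term is divisible by another's, tail-reduce, and make monic.
Reduced Gröbner basis: {x_2^2 - 17/4x_2 - 21/4, x_1 + 1}.
Label its elements g_1 = x_2^2 - 17/4x_2 - 21/4, g_2 = x_1 + 1.

Reduce p = -3x_1^2x_2 + x_1x_2^2 + 1/2x_2^3 + 3/2x_2 modulo G:
  leading term x_1^2x_2: subtract (-3x_1x_2)·g_2 from -3x_1^2x_2 + x_1x_2^2 + 1/2x_2^3 + 3/2x_2 → x_1x_2^2 + 1/2x_2^3 + 3x_1x_2 + 3/2x_2
  leading term x_1x_2^2: subtract (x_1)·g_1 from x_1x_2^2 + 1/2x_2^3 + 3x_1x_2 + 3/2x_2 → 1/2x_2^3 + 29/4x_1x_2 + 21/4x_1 + 3/2x_2
  leading term x_2^3: subtract (1/2x_2)·g_1 from 1/2x_2^3 + 29/4x_1x_2 + 21/4x_1 + 3/2x_2 → 29/4x_1x_2 + 17/8x_2^2 + 21/4x_1 + 33/8x_2
  leading term x_1x_2: subtract (29/4x_2)·g_2 from 29/4x_1x_2 + 17/8x_2^2 + 21/4x_1 + 33/8x_2 → 17/8x_2^2 + 21/4x_1 - 25/8x_2
  leading term x_2^2: subtract (17/8)·g_1 from 17/8x_2^2 + 21/4x_1 - 25/8x_2 → 21/4x_1 + 189/32x_2 + 357/32
  leading term x_1: subtract (21/4)·g_2 from 21/4x_1 + 189/32x_2 + 357/32 → 189/32x_2 + 189/32
  leading term x_2: no divisor's leading term divides it; move 189/32x_2 to the remainder.
  leading term 1: no divisor's leading term divides it; move 189/32 to the remainder.
  normal form = 189/32x_2 + 189/32.
The normal form is nonzero, so p ∉ I. Since p minus its normal form lies in I, I + (p) = I + (r) where r = 189/32x_2 + 189/32; decide whether this ideal is the whole ring.
Run Buchberger on G together with r (pairs among the g_i already reduce to 0 since G is a Gröbner basis):
g_1 = x_2^2 - 17/4x_2 - 21/4, LT = x_2^2.
g_2 = x_1 + 1, LT = x_1.
r = 189/32x_2 + 189/32, LT = x_2.

The S-polynomials (S(g_1,g_2), S(g_1,r), S(g_2,r)) all reduce to 0 modulo the current basis, so we have a Gröbner basis.
Inter-reduce: drop elements whose leading term is divisible by another's, tail-reduce, and make monic.
Reduced Gröbner basis: {x_1 + 1, x_2 + 1}.
The reduced Gröbner basis of I + (p) is {x_1 + 1, x_2 + 1} ≠ {1}, a proper ideal, so the enlarged system stays consistent: p is independent of I, with normal form 189/32x_2 + 189/32.

-3x_1^2x_2 + x_1x_2^2 + 1/2x_2^3 + 3/2x_2 is independent of I; its normal form modulo I is 189/32x_2 + 189/32.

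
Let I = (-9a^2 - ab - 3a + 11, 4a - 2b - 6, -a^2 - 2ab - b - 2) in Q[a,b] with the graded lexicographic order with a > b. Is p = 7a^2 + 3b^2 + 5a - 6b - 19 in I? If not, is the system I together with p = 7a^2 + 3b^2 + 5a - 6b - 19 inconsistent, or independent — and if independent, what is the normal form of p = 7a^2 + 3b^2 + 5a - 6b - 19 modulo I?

Adjoining 7a^2 + 3b^2 + 5a - 6b - 19 makes the ideal the whole ring: the system is inconsistent.

First compute the reduced Gröbner basis of I by Buchberger's algorithm.
f_1 = -9a^2 - ab - 3a + 11, LT = a^2.
f_2 = 4a - 2b - 6, LT = a.
f_3 = -a^2 - 2ab - b - 2, LT = a^2.

S(f_1,f_2): lcm = a^2. S = 11/18ab + 11/6a - 11/9.
  reduce S modulo (f_1, f_2, f_3):
  remainder 11/36b^2 + 11/6b + 55/36 ≠ 0; add h_4 = 11/36b^2 + 11/6b + 55/36 to the basis.

S(f_1,f_3): lcm = a^2. S = -17/9ab + 1/3a - b - 29/9.
  reduce S modulo (f_1, f_2, f_3, h_4):
  remainder 2b + 2 ≠ 0; add h_5 = 2b + 2 to the basis.

The other S-polynomials (S(f_2,f_3), S(f_1,h_4), S(f_2,h_4), S(f_3,h_4), S(f_1,h_5), S(f_2,h_5), S(f_3,h_5), S(h_4,h_5)) all reduce to 0 modulo the current basis, so we have a Gröbner basis.
Inter-reduce: drop elements whose leading term is divisible by another's, tail-reduce, and make monic.
Reduced Gröbner basis: {a - 1, b + 1}.
Label its elements g_1 = a - 1, g_2 = b + 1.

Reduce p = 7a^2 + 3b^2 + 5a - 6b - 19 modulo G:
  leading term a^2: subtract (7a)·g_1 from 7a^2 + 3b^2 + 5a - 6b - 19 → 3b^2 + 12a - 6b - 19
  leading term b^2: subtract (3b)·g_2 from 3b^2 + 12a - 6b - 19 → 12a - 9b - 19
  leading term a: subtract (12)·g_1 from 12a - 9b - 19 → -9b - 7
  leading term b: subtract (-9)·g_2 from -9b - 7 → 2
  leading term 1: no divisor's leading term divides it; move 2 to the remainder.
  normal form = 2.
The normal form is nonzero, so p ∉ I. Since p minus its normal form lies in I, I + (p) = I + (r) where r = 2; decide whether this ideal is the whole ring.
Here r = 2 is a nonzero constant, hence a unit: 1 ∈ I + (p), the Gröbner basis of I + (p) is {1}, and the enlarged system has no common solution — adjoining p is inconsistent.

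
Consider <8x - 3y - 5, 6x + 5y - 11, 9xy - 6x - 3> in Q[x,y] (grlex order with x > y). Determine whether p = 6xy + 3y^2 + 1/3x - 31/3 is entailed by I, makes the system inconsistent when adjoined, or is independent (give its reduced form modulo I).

First compute the reduced Gröbner basis of I by Buchberger's algorithm.
f_1 = 8x - 3y - 5, LT = x.
f_2 = 6x + 5y - 11, LT = x.
f_3 = 9xy - 6x - 3, LT = xy.

S(f_1,f_2): lcm = x. S = -29/24y + 29/24.
  leading term y: no divisor's leading term divides it; move -29/24y to the remainder.
  leading term 1: no divisor's leading term divides it; move 29/24 to the remainder.
  remainder -29/24y + 29/24 ≠ 0; add h_4 = -29/24y + 29/24 to the basis.

The other S-polynomials (S(f_1,f_3), S(f_2,f_3), S(f_1,h_4), S(f_2,h_4), S(f_3,h_4)) all reduce to 0 modulo the current basis, so we have a Gröbner basis.
Inter-reduce: drop elements whose leading term is divisible by another's, tail-reduce, and make monic.
Reduced Gröbner basis: {x - 1, y - 1}.
Label its elements g_1 = x - 1, g_2 = y - 1.

Reduce p = 6xy + 3y^2 + 1/3x - 31/3 modulo G:
  leading term xy: subtract (6y)·g_1 from 6xy + 3y^2 + 1/3x - 31/3 → 3y^2 + 1/3x + 6y - 31/3
  leading term y^2: subtract (3y)·g_2 from 3y^2 + 1/3x + 6y - 31/3 → 1/3x + 9y - 31/3
  leading term x: subtract (1/3)·g_1 from 1/3x + 9y - 31/3 → 9y - 10
  leading term y: subtract (9)·g_2 from 9y - 10 → -1
  leading term 1: no divisor's leading term divides it; move -1 to the remainder.
  normal form = -1.
The normal form is nonzero, so p ∉ I. Since p minus its normal form lies in I, I + (p) = I + (r) where r = -1; decide whether this ideal is the whole ring.
Here r = -1 is a nonzero constant, hence a unit: 1 ∈ I + (p), the Gröbner basis of I + (p) is {1}, and the enlarged system has no common solution — adjoining p is inconsistent.

Adjoining 6xy + 3y^2 + 1/3x - 31/3 makes the ideal the whole ring: the system is inconsistent.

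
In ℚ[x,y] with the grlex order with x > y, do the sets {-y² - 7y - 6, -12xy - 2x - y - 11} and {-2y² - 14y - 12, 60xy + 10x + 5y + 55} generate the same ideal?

Yes, the ideals are equal.

Two ideals are equal iff their reduced Gröbner bases coincide (the reduced basis is unique for a fixed ordering).
Buchberger on the first generating set:
f_1 = -y² - 7y - 6, LT = y².
f_2 = -12xy - 2x - y - 11, LT = xy.

S(f_1,f_2): lcm = xy². S = 41/6xy - 1/12y² + 6x - 11/12y.
  leading term xy: subtract (-41/72)·f_2 from 41/6xy - 1/12y² + 6x - 11/12y → -1/12y² + 175/36x - 107/72y - 451/72
  leading term y²: subtract (1/12)·f_1 from -1/12y² + 175/36x - 107/72y - 451/72 → 175/36x - 65/72y - 415/72
  leading term x: no divisor's leading term divides it; move 175/36x to the remainder.
  leading term y: no divisor's leading term divides it; move -65/72y to the remainder.
  leading term 1: no divisor's leading term divides it; move -415/72 to the remainder.
  remainder 175/36x - 65/72y - 415/72 ≠ 0; add g_3 = 175/36x - 65/72y - 415/72 to the basis.

S(f_1,g_3): leading monomials are coprime, so the S-polynomial reduces to 0 (Buchberger's first criterion).
S(f_2,g_3): lcm = xy. S = 13/70y² + ⅙x + 533/420y + 11/12.
  leading term y²: subtract (-13/70)·f_1 from 13/70y² + ⅙x + 533/420y + 11/12 → ⅙x - 13/420y - 83/420
  leading term x: subtract (6/175)·g_3 from ⅙x - 13/420y - 83/420 → 0
  remainder 0.

Every S-polynomial of the final basis reduces to 0, so we have a Gröbner basis.
Inter-reduce: drop elements whose leading term is divisible by another's, tail-reduce, and make monic.
Reduced Gröbner basis: {y² + 7y + 6, x - 13/70y - 83/70}.

Buchberger on the second generating set:
h_1 = -2y² - 14y - 12, LT = y².
h_2 = 60xy + 10x + 5y + 55, LT = xy.

S(h_1,h_2): lcm = xy². S = 41/6xy - 1/12y² + 6x - 11/12y.
  leading term xy: subtract (41/360)·h_2 from 41/6xy - 1/12y² + 6x - 11/12y → -1/12y² + 175/36x - 107/72y - 451/72
  leading term y²: subtract (1/24)·h_1 from -1/12y² + 175/36x - 107/72y - 451/72 → 175/36x - 65/72y - 415/72
  leading term x: no divisor's leading term divides it; move 175/36x to the remainder.
  leading term y: no divisor's leading term divides it; move -65/72y to the remainder.
  leading term 1: no divisor's leading term divides it; move -415/72 to the remainder.
  remainder 175/36x - 65/72y - 415/72 ≠ 0; add k_3 = 175/36x - 65/72y - 415/72 to the basis.

S(h_1,k_3): leading monomials are coprime, so the S-polynomial reduces to 0 (Buchberger's first criterion).
S(h_2,k_3): lcm = xy. S = 13/70y² + ⅙x + 533/420y + 11/12.
  leading term y²: subtract (-13/140)·h_1 from 13/70y² + ⅙x + 533/420y + 11/12 → ⅙x - 13/420y - 83/420
  leading term x: subtract (6/175)·k_3 from ⅙x - 13/420y - 83/420 → 0
  remainder 0.

Every S-polynomial of the final basis reduces to 0, so we have a Gröbner basis.
Inter-reduce: drop elements whose leading term is divisible by another's, tail-reduce, and make monic.
Reduced Gröbner basis: {y² + 7y + 6, x - 13/70y - 83/70}.

The two bases agree; hence the ideals are identical.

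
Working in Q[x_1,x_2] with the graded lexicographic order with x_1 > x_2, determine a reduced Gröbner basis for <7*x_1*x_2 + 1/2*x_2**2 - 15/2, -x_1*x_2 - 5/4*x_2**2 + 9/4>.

f_1 = 7*x_1*x_2 + 1/2*x_2**2 - 15/2, LT = x_1*x_2.
f_2 = -x_1*x_2 - 5/4*x_2**2 + 9/4, LT = x_1*x_2.

S(f_1,f_2): lcm = x_1*x_2. S = -33/28*x_2**2 + 33/28.
  leading term x_2**2: no divisor's leading term divides it; move -33/28*x_2**2 to the remainder.
  leading term 1: no divisor's leading term divides it; move 33/28 to the remainder.
  remainder -33/28*x_2**2 + 33/28 ≠ 0; add g_3 = -33/28*x_2**2 + 33/28 to the basis.

S(f_1,g_3): lcm = x_1*x_2**2. S = 1/14*x_2**3 + x_1 - 15/14*x_2.
  leading term x_2**3: subtract (-2/33*x_2)·g_3 from 1/14*x_2**3 + x_1 - 15/14*x_2 → x_1 - x_2
  leading term x_1: no divisor's leading term divides it; move x_1 to the remainder.
  leading term x_2: no divisor's leading term divides it; move -x_2 to the remainder.
  remainder x_1 - x_2 ≠ 0; add g_4 = x_1 - x_2 to the basis.

The other S-polynomials (S(f_2,g_3), S(f_1,g_4), S(f_2,g_4), S(g_3,g_4)) all reduce to 0 modulo the current basis, so we have a Gröbner basis.
Inter-reduce: drop elements whose leading term is divisible by another's, tail-reduce, and make monic.

G = {x_2**2 - 1, x_1 - x_2}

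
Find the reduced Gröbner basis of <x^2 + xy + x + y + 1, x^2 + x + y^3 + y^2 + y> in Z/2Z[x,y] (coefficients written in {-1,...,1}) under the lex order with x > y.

G = {x + y^5 + y^4 + y^3 + y^2 + y + 1, y^6 + y^5 + y^4 + y + 1}

Buchberger's algorithm terminates because the ascending chain of leading-term ideals stabilizes.

f_1 = x^2 + xy + x + y + 1, LT = x^2.
f_2 = x^2 + x + y^3 + y^2 + y, LT = x^2.

S(f_1,f_2): lcm = x^2. S = xy + y^3 + y^2 + 1.
  leading term xy: no divisor's leading term divides it; move xy to the remainder.
  leading term y^3: no divisor's leading term divides it; move y^3 to the remainder.
  leading term y^2: no divisor's leading term divides it; move y^2 to the remainder.
  leading term 1: no divisor's leading term divides it; move 1 to the remainder.
  remainder xy + y^3 + y^2 + 1 ≠ 0; add g_3 = xy + y^3 + y^2 + 1 to the basis.

S(f_1,g_3): lcm = x^2y. S = xy^3 + xy + x + y^2 + y.
  leading term xy^3: subtract (y^2)·g_3 from xy^3 + xy + x + y^2 + y → xy + x + y^5 + y^4 + y
  leading term xy: subtract (1)·g_3 from xy + x + y^5 + y^4 + y → x + y^5 + y^4 + y^3 + y^2 + y + 1
  leading term x: no divisor's leading term divides it; move x to the remainder.
  leading term y^5: no divisor's leading term divides it; move y^5 to the remainder.
  leading term y^4: no divisor's leading term divides it; move y^4 to the remainder.
  leading term y^3: no divisor's leading term divides it; move y^3 to the remainder.
  leading term y^2: no divisor's leading term divides it; move y^2 to the remainder.
  leading term y: no divisor's leading term divides it; move y to the remainder.
  leading term 1: no divisor's leading term divides it; move 1 to the remainder.
  remainder x + y^5 + y^4 + y^3 + y^2 + y + 1 ≠ 0; add g_4 = x + y^5 + y^4 + y^3 + y^2 + y + 1 to the basis.

S(f_2,g_3): lcm = x^2y. S = xy^3 + xy^2 + xy + x + y^4 + y^3 + y^2.
  leading term xy^3: subtract (y^2)·g_3 from xy^3 + xy^2 + xy + x + y^4 + y^3 + y^2 → xy^2 + xy + x + y^5 + y^3
  leading term xy^2: subtract (y)·g_3 from xy^2 + xy + x + y^5 + y^3 → xy + x + y^5 + y^4 + y
  leading term xy: subtract (1)·g_3 from xy + x + y^5 + y^4 + y → x + y^5 + y^4 + y^3 + y^2 + y + 1
  leading term x: subtract (1)·g_4 from x + y^5 + y^4 + y^3 + y^2 + y + 1 → 0
  remainder 0.

S(f_1,g_4): lcm = x^2. S = xy^5 + xy^4 + xy^3 + xy^2 + y + 1.
  leading term xy^5: subtract (y^4)·g_3 from xy^5 + xy^4 + xy^3 + xy^2 + y + 1 → xy^4 + xy^3 + xy^2 + y^7 + y^6 + y^4 + y + 1
  leading term xy^4: subtract (y^3)·g_3 from xy^4 + xy^3 + xy^2 + y^7 + y^6 + y^4 + y + 1 → xy^3 + xy^2 + y^7 + y^5 + y^4 + y^3 + y + 1
  leading term xy^3: subtract (y^2)·g_3 from xy^3 + xy^2 + y^7 + y^5 + y^4 + y^3 + y + 1 → xy^2 + y^7 + y^3 + y^2 + y + 1
  leading term xy^2: subtract (y)·g_3 from xy^2 + y^7 + y^3 + y^2 + y + 1 → y^7 + y^4 + y^2 + 1
  leading term y^7: no divisor's leading term divides it; move y^7 to the remainder.
  leading term y^4: no divisor's leading term divides it; move y^4 to the remainder.
  leading term y^2: no divisor's leading term divides it; move y^2 to the remainder.
  leading term 1: no divisor's leading term divides it; move 1 to the remainder.
  remainder y^7 + y^4 + y^2 + 1 ≠ 0; add g_5 = y^7 + y^4 + y^2 + 1 to the basis.

S(f_2,g_4): lcm = x^2. S = xy^5 + xy^4 + xy^3 + xy^2 + xy + y^3 + y^2 + y.
  leading term xy^5: subtract (y^4)·g_3 from xy^5 + xy^4 + xy^3 + xy^2 + xy + y^3 + y^2 + y → xy^4 + xy^3 + xy^2 + xy + y^7 + y^6 + y^4 + y^3 + y^2 + y
  leading term xy^4: subtract (y^3)·g_3 from xy^4 + xy^3 + xy^2 + xy + y^7 + y^6 + y^4 + y^3 + y^2 + y → xy^3 + xy^2 + xy + y^7 + y^5 + y^4 + y^2 + y
  leading term xy^3: subtract (y^2)·g_3 from xy^3 + xy^2 + xy + y^7 + y^5 + y^4 + y^2 + y → xy^2 + xy + y^7 + y
  leading term xy^2: subtract (y)·g_3 from xy^2 + xy + y^7 + y → xy + y^7 + y^4 + y^3
  leading term xy: subtract (1)·g_3 from xy + y^7 + y^4 + y^3 → y^7 + y^4 + y^2 + 1
  leading term y^7: subtract (1)·g_5 from y^7 + y^4 + y^2 + 1 → 0
  remainder 0.

S(g_3,g_4): lcm = xy. S = y^6 + y^5 + y^4 + y + 1.
  leading term y^6: no divisor's leading term divides it; move y^6 to the remainder.
  leading term y^5: no divisor's leading term divides it; move y^5 to the remainder.
  leading term y^4: no divisor's leading term divides it; move y^4 to the remainder.
  leading term y: no divisor's leading term divides it; move y to the remainder.
  leading term 1: no divisor's leading term divides it; move 1 to the remainder.
  remainder y^6 + y^5 + y^4 + y + 1 ≠ 0; add g_6 = y^6 + y^5 + y^4 + y + 1 to the basis.

S(f_1,g_5): leading monomials are coprime, so the S-polynomial reduces to 0 (Buchberger's first criterion).
S(f_2,g_5): leading monomials are coprime, so the S-polynomial reduces to 0 (Buchberger's first criterion).
S(g_3,g_5): lcm = xy^7. S = xy^4 + xy^2 + x + y^9 + y^8 + y^6.
  leading term xy^4: subtract (y^3)·g_3 from xy^4 + xy^2 + x + y^9 + y^8 + y^6 → xy^2 + x + y^9 + y^8 + y^5 + y^3
  leading term xy^2: subtract (y)·g_3 from xy^2 + x + y^9 + y^8 + y^5 + y^3 → x + y^9 + y^8 + y^5 + y^4 + y
  leading term x: subtract (1)·g_4 from x + y^9 + y^8 + y^5 + y^4 + y → y^9 + y^8 + y^3 + y^2 + 1
  leading term y^9: subtract (y^2)·g_5 from y^9 + y^8 + y^3 + y^2 + 1 → y^8 + y^6 + y^4 + y^3 + 1
  leading term y^8: subtract (y)·g_5 from y^8 + y^6 + y^4 + y^3 + 1 → y^6 + y^5 + y^4 + y + 1
  leading term y^6: subtract (1)·g_6 from y^6 + y^5 + y^4 + y + 1 → 0
  remainder 0.

S(g_4,g_5): leading monomials are coprime, so the S-polynomial reduces to 0 (Buchberger's first criterion).
S(f_1,g_6): leading monomials are coprime, so the S-polynomial reduces to 0 (Buchberger's first criterion).
S(f_2,g_6): leading monomials are coprime, so the S-polynomial reduces to 0 (Buchberger's first criterion).
S(g_3,g_6): lcm = xy^6. S = xy^5 + xy^4 + xy + x + y^8 + y^7 + y^5.
  leading term xy^5: subtract (y^4)·g_3 from xy^5 + xy^4 + xy + x + y^8 + y^7 + y^5 → xy^4 + xy + x + y^8 + y^6 + y^5 + y^4
  leading term xy^4: subtract (y^3)·g_3 from xy^4 + xy + x + y^8 + y^6 + y^5 + y^4 → xy + x + y^8 + y^4 + y^3
  leading term xy: subtract (1)·g_3 from xy + x + y^8 + y^4 + y^3 → x + y^8 + y^4 + y^2 + 1
  leading term x: subtract (1)·g_4 from x + y^8 + y^4 + y^2 + 1 → y^8 + y^5 + y^3 + y
  leading term y^8: subtract (y)·g_5 from y^8 + y^5 + y^3 + y → 0
  remainder 0.

S(g_4,g_6): leading monomials are coprime, so the S-polynomial reduces to 0 (Buchberger's first criterion).
S(g_5,g_6): lcm = y^7. S = y^6 + y^5 + y^4 + y + 1.
  leading term y^6: subtract (1)·g_6 from y^6 + y^5 + y^4 + y + 1 → 0
  remainder 0.

Every S-polynomial of the final basis reduces to 0, so we have a Gröbner basis.
Inter-reduce: drop elements whose leading term is divisible by another's, tail-reduce, and make monic.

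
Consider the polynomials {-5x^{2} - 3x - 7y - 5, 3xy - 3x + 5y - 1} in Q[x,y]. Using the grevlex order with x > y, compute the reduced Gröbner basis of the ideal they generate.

f_1 = -5x^{2} - 3x - 7y - 5, LT = x^{2}.
f_2 = 3xy - 3x + 5y - 1, LT = xy.

S(f_1,f_2): lcm = x^{2}y. S = x^{2} - \tfrac{16}{15}xy + \tfrac{7}{5}y^{2} + \tfrac{1}{3}x + y.
  reduce S modulo (f_1, f_2):
  remainder \tfrac{7}{5}y^{2} - \tfrac{4}{3}x + \tfrac{62}{45}y - \tfrac{61}{45} ≠ 0; add g_3 = \tfrac{7}{5}y^{2} - \tfrac{4}{3}x + \tfrac{62}{45}y - \tfrac{61}{45} to the basis.

The other S-polynomials (S(f_1,g_3), S(f_2,g_3)) all reduce to 0 modulo the current basis, so we have a Gröbner basis.

G = {x^{2} + \tfrac{3}{5}x + \tfrac{7}{5}y + 1, xy - x + \tfrac{5}{3}y - \tfrac{1}{3}, y^{2} - \tfrac{20}{21}x + \tfrac{62}{63}y - \tfrac{61}{63}}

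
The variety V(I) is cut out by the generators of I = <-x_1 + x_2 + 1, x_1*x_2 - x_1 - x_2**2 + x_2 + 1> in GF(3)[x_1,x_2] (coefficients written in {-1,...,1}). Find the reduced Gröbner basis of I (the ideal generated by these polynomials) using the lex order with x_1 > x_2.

f_1 = -x_1 + x_2 + 1, LT = x_1.
f_2 = x_1*x_2 - x_1 - x_2**2 + x_2 + 1, LT = x_1*x_2.

S(f_1,f_2): lcm = x_1*x_2. S = x_1 + x_2 - 1.
  reduce S modulo (f_1, f_2):
  remainder -x_2 ≠ 0; add g_3 = -x_2 to the basis.

The other S-polynomials (S(f_1,g_3), S(f_2,g_3)) all reduce to 0 modulo the current basis, so we have a Gröbner basis.
Inter-reduce: drop elements whose leading term is divisible by another's, tail-reduce, and make monic.

G = {x_1 - 1, x_2}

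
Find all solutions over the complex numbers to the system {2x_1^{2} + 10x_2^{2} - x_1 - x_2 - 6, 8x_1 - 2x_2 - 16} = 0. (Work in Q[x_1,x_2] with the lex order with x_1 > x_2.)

Compute a lex Gröbner basis by Buchberger's algorithm.
f_1 = 2x_1^{2} - x_1 + 10x_2^{2} - x_2 - 6, LT = x_1^{2}.
f_2 = 8x_1 - 2x_2 - 16, LT = x_1.

S(f_1,f_2): lcm = x_1^{2}. S = \tfrac{1}{4}x_1x_2 + \tfrac{3}{2}x_1 + 5x_2^{2} - \tfrac{1}{2}x_2 - 3.
  leading term x_1x_2: subtract (\tfrac{1}{32}x_2)·f_2 from \tfrac{1}{4}x_1x_2 + \tfrac{3}{2}x_1 + 5x_2^{2} - \tfrac{1}{2}x_2 - 3 → \tfrac{3}{2}x_1 + \tfrac{81}{16}x_2^{2} - 3
  leading term x_1: subtract (\tfrac{3}{16})·f_2 from \tfrac{3}{2}x_1 + \tfrac{81}{16}x_2^{2} - 3 → \tfrac{81}{16}x_2^{2} + \tfrac{3}{8}x_2
  leading term x_2^{2}: no divisor's leading term divides it; move \tfrac{81}{16}x_2^{2} to the remainder.
  leading term x_2: no divisor's leading term divides it; move \tfrac{3}{8}x_2 to the remainder.
  remainder \tfrac{81}{16}x_2^{2} + \tfrac{3}{8}x_2 ≠ 0; add h_3 = \tfrac{81}{16}x_2^{2} + \tfrac{3}{8}x_2 to the basis.

The other S-polynomials (S(f_1,h_3), S(f_2,h_3)) all reduce to 0 modulo the current basis, so we have a Gröbner basis.
Inter-reduce: drop elements whose leading term is divisible by another's, tail-reduce, and make monic.
Reduced Gröbner basis: {x_1 - \tfrac{1}{4}x_2 - 2, x_2^{2} + \tfrac{2}{27}x_2}.

Elimination: the polynomial x_2^{2} + \tfrac{2}{27}x_2 lies in the elimination ideal for x_2, so x_2 ∈ {-2/27, 0}. For each such x_2, the remaining basis elements (now univariate) give the rest of the solution.
  x_2 = -2/27: the earlier basis element becomes x_1 - \tfrac{107}{54} = 0, giving x_1 = 107/54 — point (107/54, -2/27).
  x_2 = 0: the earlier basis element becomes x_1 - 2 = 0, giving x_1 = 2 — point (2, 0).
Each listed point satisfies every original equation (direct substitution).

{(107/54, -2/27), (2, 0)}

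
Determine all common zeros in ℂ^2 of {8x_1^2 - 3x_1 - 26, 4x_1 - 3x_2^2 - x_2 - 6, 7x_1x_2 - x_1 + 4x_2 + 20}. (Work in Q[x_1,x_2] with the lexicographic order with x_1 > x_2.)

Compute a lex Gröbner basis by Buchberger's algorithm.
f_1 = 8x_1^2 - 3x_1 - 26, LT = x_1^2.
f_2 = 4x_1 - 3x_2^2 - x_2 - 6, LT = x_1.
f_3 = 7x_1x_2 - x_1 + 4x_2 + 20, LT = x_1x_2.

S(f_1,f_2): lcm = x_1^2. S = 3/4x_1x_2^2 + 1/4x_1x_2 + 9/8x_1 - 13/4.
  reduce S modulo (f_1, f_2, f_3):
  remainder 9/16x_2^4 + 3/8x_2^3 + 65/32x_2^2 + 21/32x_2 - 25/16 ≠ 0; add h_4 = 9/16x_2^4 + 3/8x_2^3 + 65/32x_2^2 + 21/32x_2 - 25/16 to the basis.

S(f_1,f_3): lcm = x_1^2x_2. S = 1/7x_1^2 - 53/56x_1x_2 - 20/7x_1 - 13/4x_2.
  reduce S modulo (f_1, f_2, f_3, h_4):
  remainder -159/224x_2^3 - 131/56x_2^2 - 1203/224x_2 - 419/112 ≠ 0; add h_5 = -159/224x_2^3 - 131/56x_2^2 - 1203/224x_2 - 419/112 to the basis.

S(f_2,f_3): lcm = x_1x_2. S = 1/7x_1 - 3/4x_2^3 - 1/4x_2^2 - 29/14x_2 - 20/7.
  reduce S modulo (f_1, f_2, f_3, h_4, h_5):
  remainder 864/371x_2^2 + 1350/371x_2 + 486/371 ≠ 0; add h_6 = 864/371x_2^2 + 1350/371x_2 + 486/371 to the basis.

S(f_3,h_4): lcm = x_1x_2^4. S = -17/21x_1x_2^3 - 65/18x_1x_2^2 - 7/6x_1x_2 + 25/9x_1 + 4/7x_2^4 + 20/7x_2^3.
  reduce S modulo (f_1, f_2, f_3, h_4, h_5, h_6):
  remainder -240827/16128x_2 - 240827/16128 ≠ 0; add h_7 = -240827/16128x_2 - 240827/16128 to the basis.

The other S-polynomials (S(f_1,h_4), S(f_2,h_4), S(f_1,h_5), S(f_2,h_5), S(f_3,h_5), S(h_4,h_5), S(f_1,h_6), S(f_2,h_6), S(f_3,h_6), S(h_4,h_6), S(h_5,h_6), S(f_1,h_7), S(f_2,h_7), S(f_3,h_7), S(h_4,h_7), S(h_5,h_7), S(h_6,h_7)) all reduce to 0 modulo the current basis, so we have a Gröbner basis.
Inter-reduce: drop elements whose leading term is divisible by another's, tail-reduce, and make monic.
Reduced Gröbner basis: {x_1 - 2, x_2 + 1}.

Since the basis is lex-ordered, x_2 + 1 is univariate in x_2. Its roots are {-1}. Back-substituting each root into the other basis elements fixes the other coordinates.
  x_2 = -1: the earlier basis element becomes x_1 - 2 = 0, giving x_1 = 2 — point (2, -1).

{(2, -1)}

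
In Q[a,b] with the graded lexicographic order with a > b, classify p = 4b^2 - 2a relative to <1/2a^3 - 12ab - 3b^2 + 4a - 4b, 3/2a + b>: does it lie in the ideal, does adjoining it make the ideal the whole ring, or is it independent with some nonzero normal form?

4b^2 - 2a is independent of I; its normal form modulo I is 4b^2 + 4/3b.

First compute the reduced Gröbner basis of I by Buchberger's algorithm.
f_1 = 1/2a^3 - 12ab - 3b^2 + 4a - 4b, LT = a^3.
f_2 = 3/2a + b, LT = a.

S(f_1,f_2): lcm = a^3. S = -2/3a^2b - 24ab - 6b^2 + 8a - 8b.
  reduce S modulo (f_1, f_2):
  remainder -8/27b^3 + 10b^2 - 40/3b ≠ 0; add h_3 = -8/27b^3 + 10b^2 - 40/3b to the basis.

The other S-polynomials (S(f_1,h_3), S(f_2,h_3)) all reduce to 0 modulo the current basis, so we have a Gröbner basis.
Inter-reduce: drop elements whose leading term is divisible by another's, tail-reduce, and make monic.
Reduced Gröbner basis: {b^3 - 135/4b^2 + 45b, a + 2/3b}.
Label its elements g_1 = b^3 - 135/4b^2 + 45b, g_2 = a + 2/3b.

Reduce p = 4b^2 - 2a modulo G:
  leading term b^2: no divisor's leading term divides it; move 4b^2 to the remainder.
  leading term a: subtract (-2)·g_2 from -2a → 4/3b
  leading term b: no divisor's leading term divides it; move 4/3b to the remainder.
  normal form = 4b^2 + 4/3b.
The normal form is nonzero, so p ∉ I. Since p minus its normal form lies in I, I + (p) = I + (r) where r = 4b^2 + 4/3b; decide whether this ideal is the whole ring.
Run Buchberger on G together with r (pairs among the g_i already reduce to 0 since G is a Gröbner basis):
g_1 = b^3 - 135/4b^2 + 45b, LT = b^3.
g_2 = a + 2/3b, LT = a.
r = 4b^2 + 4/3b, LT = b^2.

S(g_1,r): lcm = b^3. S = -409/12b^2 + 45b.
  reduce S modulo (g_1, g_2, r):
  remainder 2029/36b ≠ 0; add m_4 = 2029/36b to the basis.

The other S-polynomials (S(g_1,g_2), S(g_2,r), S(g_1,m_4), S(g_2,m_4), S(r,m_4)) all reduce to 0 modulo the current basis, so we have a Gröbner basis.
Inter-reduce: drop elements whose leading term is divisible by another's, tail-reduce, and make monic.
Reduced Gröbner basis: {a, b}.
The reduced Gröbner basis of I + (p) is {a, b} ≠ {1}, a proper ideal, so the enlarged system stays consistent: p is independent of I, with normal form 4b^2 + 4/3b.

Ideal membership is decidable via reduction modulo a Gröbner basis.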